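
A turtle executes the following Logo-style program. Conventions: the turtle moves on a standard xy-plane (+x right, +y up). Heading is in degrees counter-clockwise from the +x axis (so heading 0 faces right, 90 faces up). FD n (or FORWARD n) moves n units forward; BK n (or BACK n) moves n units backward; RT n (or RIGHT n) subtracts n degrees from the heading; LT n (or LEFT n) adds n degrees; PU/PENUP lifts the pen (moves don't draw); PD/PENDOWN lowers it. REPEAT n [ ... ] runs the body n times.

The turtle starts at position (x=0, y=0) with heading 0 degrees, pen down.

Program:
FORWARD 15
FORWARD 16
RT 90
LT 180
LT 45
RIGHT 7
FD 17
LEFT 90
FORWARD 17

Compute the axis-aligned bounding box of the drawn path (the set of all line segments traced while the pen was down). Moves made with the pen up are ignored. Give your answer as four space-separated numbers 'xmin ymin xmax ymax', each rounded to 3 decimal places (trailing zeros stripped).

Answer: 0 0 31 13.396

Derivation:
Executing turtle program step by step:
Start: pos=(0,0), heading=0, pen down
FD 15: (0,0) -> (15,0) [heading=0, draw]
FD 16: (15,0) -> (31,0) [heading=0, draw]
RT 90: heading 0 -> 270
LT 180: heading 270 -> 90
LT 45: heading 90 -> 135
RT 7: heading 135 -> 128
FD 17: (31,0) -> (20.534,13.396) [heading=128, draw]
LT 90: heading 128 -> 218
FD 17: (20.534,13.396) -> (7.138,2.93) [heading=218, draw]
Final: pos=(7.138,2.93), heading=218, 4 segment(s) drawn

Segment endpoints: x in {0, 7.138, 15, 20.534, 31}, y in {0, 2.93, 13.396}
xmin=0, ymin=0, xmax=31, ymax=13.396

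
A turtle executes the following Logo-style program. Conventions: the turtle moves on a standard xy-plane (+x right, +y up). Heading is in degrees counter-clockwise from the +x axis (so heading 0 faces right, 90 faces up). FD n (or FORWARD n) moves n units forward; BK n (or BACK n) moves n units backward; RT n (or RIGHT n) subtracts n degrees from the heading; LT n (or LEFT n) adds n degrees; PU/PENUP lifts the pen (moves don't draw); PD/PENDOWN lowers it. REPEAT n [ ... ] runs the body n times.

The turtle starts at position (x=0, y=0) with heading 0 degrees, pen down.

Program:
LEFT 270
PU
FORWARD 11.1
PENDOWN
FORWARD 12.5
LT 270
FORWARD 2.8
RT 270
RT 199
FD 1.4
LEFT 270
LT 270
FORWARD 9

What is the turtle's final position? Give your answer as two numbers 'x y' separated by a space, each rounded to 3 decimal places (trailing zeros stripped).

Executing turtle program step by step:
Start: pos=(0,0), heading=0, pen down
LT 270: heading 0 -> 270
PU: pen up
FD 11.1: (0,0) -> (0,-11.1) [heading=270, move]
PD: pen down
FD 12.5: (0,-11.1) -> (0,-23.6) [heading=270, draw]
LT 270: heading 270 -> 180
FD 2.8: (0,-23.6) -> (-2.8,-23.6) [heading=180, draw]
RT 270: heading 180 -> 270
RT 199: heading 270 -> 71
FD 1.4: (-2.8,-23.6) -> (-2.344,-22.276) [heading=71, draw]
LT 270: heading 71 -> 341
LT 270: heading 341 -> 251
FD 9: (-2.344,-22.276) -> (-5.274,-30.786) [heading=251, draw]
Final: pos=(-5.274,-30.786), heading=251, 4 segment(s) drawn

Answer: -5.274 -30.786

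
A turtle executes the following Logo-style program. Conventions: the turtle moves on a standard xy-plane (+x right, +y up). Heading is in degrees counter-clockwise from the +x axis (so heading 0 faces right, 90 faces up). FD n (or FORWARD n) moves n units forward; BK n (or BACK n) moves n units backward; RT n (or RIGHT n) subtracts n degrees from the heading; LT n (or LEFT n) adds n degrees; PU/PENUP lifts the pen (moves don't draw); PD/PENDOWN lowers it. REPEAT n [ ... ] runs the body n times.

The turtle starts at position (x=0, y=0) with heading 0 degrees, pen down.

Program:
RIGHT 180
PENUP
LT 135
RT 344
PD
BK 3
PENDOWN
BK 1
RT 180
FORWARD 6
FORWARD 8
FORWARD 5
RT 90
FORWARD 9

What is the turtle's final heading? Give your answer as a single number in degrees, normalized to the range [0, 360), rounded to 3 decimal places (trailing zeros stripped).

Executing turtle program step by step:
Start: pos=(0,0), heading=0, pen down
RT 180: heading 0 -> 180
PU: pen up
LT 135: heading 180 -> 315
RT 344: heading 315 -> 331
PD: pen down
BK 3: (0,0) -> (-2.624,1.454) [heading=331, draw]
PD: pen down
BK 1: (-2.624,1.454) -> (-3.498,1.939) [heading=331, draw]
RT 180: heading 331 -> 151
FD 6: (-3.498,1.939) -> (-8.746,4.848) [heading=151, draw]
FD 8: (-8.746,4.848) -> (-15.743,8.727) [heading=151, draw]
FD 5: (-15.743,8.727) -> (-20.116,11.151) [heading=151, draw]
RT 90: heading 151 -> 61
FD 9: (-20.116,11.151) -> (-15.753,19.022) [heading=61, draw]
Final: pos=(-15.753,19.022), heading=61, 6 segment(s) drawn

Answer: 61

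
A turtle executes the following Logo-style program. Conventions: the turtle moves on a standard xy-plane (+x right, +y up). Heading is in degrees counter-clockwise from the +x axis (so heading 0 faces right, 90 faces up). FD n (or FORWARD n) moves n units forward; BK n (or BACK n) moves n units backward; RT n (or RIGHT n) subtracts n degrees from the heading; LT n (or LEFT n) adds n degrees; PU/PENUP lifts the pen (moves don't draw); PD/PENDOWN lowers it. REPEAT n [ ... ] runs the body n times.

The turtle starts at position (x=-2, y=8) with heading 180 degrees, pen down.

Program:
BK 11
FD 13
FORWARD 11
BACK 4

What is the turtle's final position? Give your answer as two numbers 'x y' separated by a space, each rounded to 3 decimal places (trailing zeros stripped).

Answer: -11 8

Derivation:
Executing turtle program step by step:
Start: pos=(-2,8), heading=180, pen down
BK 11: (-2,8) -> (9,8) [heading=180, draw]
FD 13: (9,8) -> (-4,8) [heading=180, draw]
FD 11: (-4,8) -> (-15,8) [heading=180, draw]
BK 4: (-15,8) -> (-11,8) [heading=180, draw]
Final: pos=(-11,8), heading=180, 4 segment(s) drawn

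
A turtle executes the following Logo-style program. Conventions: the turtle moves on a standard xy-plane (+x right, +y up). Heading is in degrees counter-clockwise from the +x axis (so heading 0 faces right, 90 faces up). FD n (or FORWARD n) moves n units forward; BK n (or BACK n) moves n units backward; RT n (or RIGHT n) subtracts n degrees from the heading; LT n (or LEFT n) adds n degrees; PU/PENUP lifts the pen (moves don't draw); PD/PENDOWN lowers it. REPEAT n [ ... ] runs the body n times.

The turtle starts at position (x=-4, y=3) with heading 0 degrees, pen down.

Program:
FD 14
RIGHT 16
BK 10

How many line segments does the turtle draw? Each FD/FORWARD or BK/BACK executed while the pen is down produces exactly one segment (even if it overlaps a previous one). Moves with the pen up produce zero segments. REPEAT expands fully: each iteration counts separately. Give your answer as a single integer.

Answer: 2

Derivation:
Executing turtle program step by step:
Start: pos=(-4,3), heading=0, pen down
FD 14: (-4,3) -> (10,3) [heading=0, draw]
RT 16: heading 0 -> 344
BK 10: (10,3) -> (0.387,5.756) [heading=344, draw]
Final: pos=(0.387,5.756), heading=344, 2 segment(s) drawn
Segments drawn: 2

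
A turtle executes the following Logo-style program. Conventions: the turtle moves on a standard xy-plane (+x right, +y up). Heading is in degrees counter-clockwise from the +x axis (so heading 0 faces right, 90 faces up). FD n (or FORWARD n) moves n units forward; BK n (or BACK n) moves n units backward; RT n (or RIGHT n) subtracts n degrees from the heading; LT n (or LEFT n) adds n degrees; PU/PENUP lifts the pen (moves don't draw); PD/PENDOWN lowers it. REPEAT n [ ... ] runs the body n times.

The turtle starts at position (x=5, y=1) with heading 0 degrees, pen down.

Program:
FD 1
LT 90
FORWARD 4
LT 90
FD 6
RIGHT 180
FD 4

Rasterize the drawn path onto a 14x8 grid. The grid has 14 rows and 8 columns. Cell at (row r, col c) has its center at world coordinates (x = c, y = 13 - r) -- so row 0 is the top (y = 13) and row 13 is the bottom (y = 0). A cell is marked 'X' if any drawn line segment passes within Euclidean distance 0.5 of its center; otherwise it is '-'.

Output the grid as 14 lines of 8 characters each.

Segment 0: (5,1) -> (6,1)
Segment 1: (6,1) -> (6,5)
Segment 2: (6,5) -> (0,5)
Segment 3: (0,5) -> (4,5)

Answer: --------
--------
--------
--------
--------
--------
--------
--------
XXXXXXX-
------X-
------X-
------X-
-----XX-
--------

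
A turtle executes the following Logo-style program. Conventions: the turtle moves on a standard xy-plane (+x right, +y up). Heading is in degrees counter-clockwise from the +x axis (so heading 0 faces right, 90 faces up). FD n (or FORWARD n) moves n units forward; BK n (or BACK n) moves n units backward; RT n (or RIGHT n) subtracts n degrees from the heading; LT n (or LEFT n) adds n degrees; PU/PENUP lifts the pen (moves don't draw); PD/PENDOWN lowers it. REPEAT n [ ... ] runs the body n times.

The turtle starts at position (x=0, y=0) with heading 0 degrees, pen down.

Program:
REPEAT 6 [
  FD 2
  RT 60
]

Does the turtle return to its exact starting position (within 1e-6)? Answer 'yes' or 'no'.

Answer: yes

Derivation:
Executing turtle program step by step:
Start: pos=(0,0), heading=0, pen down
REPEAT 6 [
  -- iteration 1/6 --
  FD 2: (0,0) -> (2,0) [heading=0, draw]
  RT 60: heading 0 -> 300
  -- iteration 2/6 --
  FD 2: (2,0) -> (3,-1.732) [heading=300, draw]
  RT 60: heading 300 -> 240
  -- iteration 3/6 --
  FD 2: (3,-1.732) -> (2,-3.464) [heading=240, draw]
  RT 60: heading 240 -> 180
  -- iteration 4/6 --
  FD 2: (2,-3.464) -> (0,-3.464) [heading=180, draw]
  RT 60: heading 180 -> 120
  -- iteration 5/6 --
  FD 2: (0,-3.464) -> (-1,-1.732) [heading=120, draw]
  RT 60: heading 120 -> 60
  -- iteration 6/6 --
  FD 2: (-1,-1.732) -> (0,0) [heading=60, draw]
  RT 60: heading 60 -> 0
]
Final: pos=(0,0), heading=0, 6 segment(s) drawn

Start position: (0, 0)
Final position: (0, 0)
Distance = 0; < 1e-6 -> CLOSED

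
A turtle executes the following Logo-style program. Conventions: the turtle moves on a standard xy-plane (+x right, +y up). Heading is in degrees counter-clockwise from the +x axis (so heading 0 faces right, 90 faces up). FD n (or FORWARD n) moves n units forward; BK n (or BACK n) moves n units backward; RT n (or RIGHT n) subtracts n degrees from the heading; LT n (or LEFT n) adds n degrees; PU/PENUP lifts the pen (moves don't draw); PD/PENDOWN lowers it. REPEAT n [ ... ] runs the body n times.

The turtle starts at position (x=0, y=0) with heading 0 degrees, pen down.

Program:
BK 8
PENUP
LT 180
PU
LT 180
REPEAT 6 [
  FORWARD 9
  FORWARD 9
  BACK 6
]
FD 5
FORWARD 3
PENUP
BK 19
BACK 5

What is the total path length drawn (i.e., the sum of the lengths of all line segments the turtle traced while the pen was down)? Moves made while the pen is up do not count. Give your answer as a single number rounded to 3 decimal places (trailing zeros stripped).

Executing turtle program step by step:
Start: pos=(0,0), heading=0, pen down
BK 8: (0,0) -> (-8,0) [heading=0, draw]
PU: pen up
LT 180: heading 0 -> 180
PU: pen up
LT 180: heading 180 -> 0
REPEAT 6 [
  -- iteration 1/6 --
  FD 9: (-8,0) -> (1,0) [heading=0, move]
  FD 9: (1,0) -> (10,0) [heading=0, move]
  BK 6: (10,0) -> (4,0) [heading=0, move]
  -- iteration 2/6 --
  FD 9: (4,0) -> (13,0) [heading=0, move]
  FD 9: (13,0) -> (22,0) [heading=0, move]
  BK 6: (22,0) -> (16,0) [heading=0, move]
  -- iteration 3/6 --
  FD 9: (16,0) -> (25,0) [heading=0, move]
  FD 9: (25,0) -> (34,0) [heading=0, move]
  BK 6: (34,0) -> (28,0) [heading=0, move]
  -- iteration 4/6 --
  FD 9: (28,0) -> (37,0) [heading=0, move]
  FD 9: (37,0) -> (46,0) [heading=0, move]
  BK 6: (46,0) -> (40,0) [heading=0, move]
  -- iteration 5/6 --
  FD 9: (40,0) -> (49,0) [heading=0, move]
  FD 9: (49,0) -> (58,0) [heading=0, move]
  BK 6: (58,0) -> (52,0) [heading=0, move]
  -- iteration 6/6 --
  FD 9: (52,0) -> (61,0) [heading=0, move]
  FD 9: (61,0) -> (70,0) [heading=0, move]
  BK 6: (70,0) -> (64,0) [heading=0, move]
]
FD 5: (64,0) -> (69,0) [heading=0, move]
FD 3: (69,0) -> (72,0) [heading=0, move]
PU: pen up
BK 19: (72,0) -> (53,0) [heading=0, move]
BK 5: (53,0) -> (48,0) [heading=0, move]
Final: pos=(48,0), heading=0, 1 segment(s) drawn

Segment lengths:
  seg 1: (0,0) -> (-8,0), length = 8
Total = 8

Answer: 8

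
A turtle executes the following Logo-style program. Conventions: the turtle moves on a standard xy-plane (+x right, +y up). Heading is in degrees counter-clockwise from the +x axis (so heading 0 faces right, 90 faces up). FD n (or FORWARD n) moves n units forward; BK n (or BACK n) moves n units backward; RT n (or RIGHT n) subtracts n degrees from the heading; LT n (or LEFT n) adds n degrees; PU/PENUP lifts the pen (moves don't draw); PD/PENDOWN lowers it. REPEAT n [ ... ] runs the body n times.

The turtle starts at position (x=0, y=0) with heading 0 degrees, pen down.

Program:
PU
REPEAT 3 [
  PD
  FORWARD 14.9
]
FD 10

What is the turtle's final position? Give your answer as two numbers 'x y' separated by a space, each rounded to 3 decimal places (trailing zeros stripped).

Executing turtle program step by step:
Start: pos=(0,0), heading=0, pen down
PU: pen up
REPEAT 3 [
  -- iteration 1/3 --
  PD: pen down
  FD 14.9: (0,0) -> (14.9,0) [heading=0, draw]
  -- iteration 2/3 --
  PD: pen down
  FD 14.9: (14.9,0) -> (29.8,0) [heading=0, draw]
  -- iteration 3/3 --
  PD: pen down
  FD 14.9: (29.8,0) -> (44.7,0) [heading=0, draw]
]
FD 10: (44.7,0) -> (54.7,0) [heading=0, draw]
Final: pos=(54.7,0), heading=0, 4 segment(s) drawn

Answer: 54.7 0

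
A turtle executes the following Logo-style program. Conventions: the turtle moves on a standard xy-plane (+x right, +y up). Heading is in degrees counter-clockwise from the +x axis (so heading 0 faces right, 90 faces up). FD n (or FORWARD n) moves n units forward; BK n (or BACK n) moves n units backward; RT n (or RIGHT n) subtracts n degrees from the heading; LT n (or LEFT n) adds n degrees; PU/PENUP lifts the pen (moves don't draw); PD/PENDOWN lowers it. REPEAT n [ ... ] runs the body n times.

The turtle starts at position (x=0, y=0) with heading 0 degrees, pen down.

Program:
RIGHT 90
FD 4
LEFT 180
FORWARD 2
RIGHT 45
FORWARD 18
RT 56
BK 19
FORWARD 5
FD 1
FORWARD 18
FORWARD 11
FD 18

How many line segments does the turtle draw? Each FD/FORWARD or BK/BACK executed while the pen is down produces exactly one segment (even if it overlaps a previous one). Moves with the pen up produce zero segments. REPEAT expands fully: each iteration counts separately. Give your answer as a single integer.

Executing turtle program step by step:
Start: pos=(0,0), heading=0, pen down
RT 90: heading 0 -> 270
FD 4: (0,0) -> (0,-4) [heading=270, draw]
LT 180: heading 270 -> 90
FD 2: (0,-4) -> (0,-2) [heading=90, draw]
RT 45: heading 90 -> 45
FD 18: (0,-2) -> (12.728,10.728) [heading=45, draw]
RT 56: heading 45 -> 349
BK 19: (12.728,10.728) -> (-5.923,14.353) [heading=349, draw]
FD 5: (-5.923,14.353) -> (-1.015,13.399) [heading=349, draw]
FD 1: (-1.015,13.399) -> (-0.033,13.208) [heading=349, draw]
FD 18: (-0.033,13.208) -> (17.636,9.774) [heading=349, draw]
FD 11: (17.636,9.774) -> (28.434,7.675) [heading=349, draw]
FD 18: (28.434,7.675) -> (46.103,4.24) [heading=349, draw]
Final: pos=(46.103,4.24), heading=349, 9 segment(s) drawn
Segments drawn: 9

Answer: 9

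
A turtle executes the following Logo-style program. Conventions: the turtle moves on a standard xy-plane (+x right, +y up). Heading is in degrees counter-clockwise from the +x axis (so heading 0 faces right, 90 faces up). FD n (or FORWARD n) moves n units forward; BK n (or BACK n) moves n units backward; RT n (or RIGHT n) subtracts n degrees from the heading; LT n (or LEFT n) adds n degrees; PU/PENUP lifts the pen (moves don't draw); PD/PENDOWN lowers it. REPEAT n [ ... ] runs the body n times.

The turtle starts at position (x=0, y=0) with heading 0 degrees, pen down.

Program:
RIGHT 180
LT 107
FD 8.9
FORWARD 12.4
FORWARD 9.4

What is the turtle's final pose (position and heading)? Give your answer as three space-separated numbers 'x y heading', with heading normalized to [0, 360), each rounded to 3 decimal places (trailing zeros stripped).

Answer: 8.976 -29.359 287

Derivation:
Executing turtle program step by step:
Start: pos=(0,0), heading=0, pen down
RT 180: heading 0 -> 180
LT 107: heading 180 -> 287
FD 8.9: (0,0) -> (2.602,-8.511) [heading=287, draw]
FD 12.4: (2.602,-8.511) -> (6.228,-20.369) [heading=287, draw]
FD 9.4: (6.228,-20.369) -> (8.976,-29.359) [heading=287, draw]
Final: pos=(8.976,-29.359), heading=287, 3 segment(s) drawn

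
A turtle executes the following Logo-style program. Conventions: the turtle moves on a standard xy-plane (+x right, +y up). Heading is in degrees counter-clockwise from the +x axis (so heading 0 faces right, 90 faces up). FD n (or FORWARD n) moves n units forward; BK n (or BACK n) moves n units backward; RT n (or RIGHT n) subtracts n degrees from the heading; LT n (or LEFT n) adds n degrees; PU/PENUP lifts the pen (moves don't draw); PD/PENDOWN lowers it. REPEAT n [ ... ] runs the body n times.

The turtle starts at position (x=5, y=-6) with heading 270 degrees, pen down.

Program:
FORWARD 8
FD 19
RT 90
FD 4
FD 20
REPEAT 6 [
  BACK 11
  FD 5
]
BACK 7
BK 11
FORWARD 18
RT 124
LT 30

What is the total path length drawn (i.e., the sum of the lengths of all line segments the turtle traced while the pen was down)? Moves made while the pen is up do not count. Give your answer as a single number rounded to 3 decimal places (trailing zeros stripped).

Executing turtle program step by step:
Start: pos=(5,-6), heading=270, pen down
FD 8: (5,-6) -> (5,-14) [heading=270, draw]
FD 19: (5,-14) -> (5,-33) [heading=270, draw]
RT 90: heading 270 -> 180
FD 4: (5,-33) -> (1,-33) [heading=180, draw]
FD 20: (1,-33) -> (-19,-33) [heading=180, draw]
REPEAT 6 [
  -- iteration 1/6 --
  BK 11: (-19,-33) -> (-8,-33) [heading=180, draw]
  FD 5: (-8,-33) -> (-13,-33) [heading=180, draw]
  -- iteration 2/6 --
  BK 11: (-13,-33) -> (-2,-33) [heading=180, draw]
  FD 5: (-2,-33) -> (-7,-33) [heading=180, draw]
  -- iteration 3/6 --
  BK 11: (-7,-33) -> (4,-33) [heading=180, draw]
  FD 5: (4,-33) -> (-1,-33) [heading=180, draw]
  -- iteration 4/6 --
  BK 11: (-1,-33) -> (10,-33) [heading=180, draw]
  FD 5: (10,-33) -> (5,-33) [heading=180, draw]
  -- iteration 5/6 --
  BK 11: (5,-33) -> (16,-33) [heading=180, draw]
  FD 5: (16,-33) -> (11,-33) [heading=180, draw]
  -- iteration 6/6 --
  BK 11: (11,-33) -> (22,-33) [heading=180, draw]
  FD 5: (22,-33) -> (17,-33) [heading=180, draw]
]
BK 7: (17,-33) -> (24,-33) [heading=180, draw]
BK 11: (24,-33) -> (35,-33) [heading=180, draw]
FD 18: (35,-33) -> (17,-33) [heading=180, draw]
RT 124: heading 180 -> 56
LT 30: heading 56 -> 86
Final: pos=(17,-33), heading=86, 19 segment(s) drawn

Segment lengths:
  seg 1: (5,-6) -> (5,-14), length = 8
  seg 2: (5,-14) -> (5,-33), length = 19
  seg 3: (5,-33) -> (1,-33), length = 4
  seg 4: (1,-33) -> (-19,-33), length = 20
  seg 5: (-19,-33) -> (-8,-33), length = 11
  seg 6: (-8,-33) -> (-13,-33), length = 5
  seg 7: (-13,-33) -> (-2,-33), length = 11
  seg 8: (-2,-33) -> (-7,-33), length = 5
  seg 9: (-7,-33) -> (4,-33), length = 11
  seg 10: (4,-33) -> (-1,-33), length = 5
  seg 11: (-1,-33) -> (10,-33), length = 11
  seg 12: (10,-33) -> (5,-33), length = 5
  seg 13: (5,-33) -> (16,-33), length = 11
  seg 14: (16,-33) -> (11,-33), length = 5
  seg 15: (11,-33) -> (22,-33), length = 11
  seg 16: (22,-33) -> (17,-33), length = 5
  seg 17: (17,-33) -> (24,-33), length = 7
  seg 18: (24,-33) -> (35,-33), length = 11
  seg 19: (35,-33) -> (17,-33), length = 18
Total = 183

Answer: 183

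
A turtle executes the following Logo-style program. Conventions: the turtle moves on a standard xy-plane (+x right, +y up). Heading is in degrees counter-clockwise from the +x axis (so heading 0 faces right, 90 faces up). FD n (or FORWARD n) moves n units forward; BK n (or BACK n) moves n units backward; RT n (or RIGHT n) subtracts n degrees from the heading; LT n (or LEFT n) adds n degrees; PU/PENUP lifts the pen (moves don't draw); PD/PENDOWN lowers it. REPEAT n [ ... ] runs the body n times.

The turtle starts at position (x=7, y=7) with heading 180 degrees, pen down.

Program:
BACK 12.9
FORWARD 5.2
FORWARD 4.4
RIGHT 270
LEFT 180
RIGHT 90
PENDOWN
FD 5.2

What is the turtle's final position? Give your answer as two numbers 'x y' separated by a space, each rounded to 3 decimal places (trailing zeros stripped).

Answer: 15.5 7

Derivation:
Executing turtle program step by step:
Start: pos=(7,7), heading=180, pen down
BK 12.9: (7,7) -> (19.9,7) [heading=180, draw]
FD 5.2: (19.9,7) -> (14.7,7) [heading=180, draw]
FD 4.4: (14.7,7) -> (10.3,7) [heading=180, draw]
RT 270: heading 180 -> 270
LT 180: heading 270 -> 90
RT 90: heading 90 -> 0
PD: pen down
FD 5.2: (10.3,7) -> (15.5,7) [heading=0, draw]
Final: pos=(15.5,7), heading=0, 4 segment(s) drawn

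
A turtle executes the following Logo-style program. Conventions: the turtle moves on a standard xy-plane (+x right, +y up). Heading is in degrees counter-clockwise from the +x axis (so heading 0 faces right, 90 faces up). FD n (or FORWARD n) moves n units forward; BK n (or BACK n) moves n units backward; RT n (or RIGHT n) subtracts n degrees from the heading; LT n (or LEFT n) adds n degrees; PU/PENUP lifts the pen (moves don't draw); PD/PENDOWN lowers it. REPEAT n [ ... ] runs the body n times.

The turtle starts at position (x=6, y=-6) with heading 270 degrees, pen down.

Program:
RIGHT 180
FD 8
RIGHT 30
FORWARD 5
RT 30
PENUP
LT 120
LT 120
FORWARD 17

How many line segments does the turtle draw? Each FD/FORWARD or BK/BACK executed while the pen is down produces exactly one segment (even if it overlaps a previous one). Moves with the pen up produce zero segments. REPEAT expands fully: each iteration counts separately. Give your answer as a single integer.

Answer: 2

Derivation:
Executing turtle program step by step:
Start: pos=(6,-6), heading=270, pen down
RT 180: heading 270 -> 90
FD 8: (6,-6) -> (6,2) [heading=90, draw]
RT 30: heading 90 -> 60
FD 5: (6,2) -> (8.5,6.33) [heading=60, draw]
RT 30: heading 60 -> 30
PU: pen up
LT 120: heading 30 -> 150
LT 120: heading 150 -> 270
FD 17: (8.5,6.33) -> (8.5,-10.67) [heading=270, move]
Final: pos=(8.5,-10.67), heading=270, 2 segment(s) drawn
Segments drawn: 2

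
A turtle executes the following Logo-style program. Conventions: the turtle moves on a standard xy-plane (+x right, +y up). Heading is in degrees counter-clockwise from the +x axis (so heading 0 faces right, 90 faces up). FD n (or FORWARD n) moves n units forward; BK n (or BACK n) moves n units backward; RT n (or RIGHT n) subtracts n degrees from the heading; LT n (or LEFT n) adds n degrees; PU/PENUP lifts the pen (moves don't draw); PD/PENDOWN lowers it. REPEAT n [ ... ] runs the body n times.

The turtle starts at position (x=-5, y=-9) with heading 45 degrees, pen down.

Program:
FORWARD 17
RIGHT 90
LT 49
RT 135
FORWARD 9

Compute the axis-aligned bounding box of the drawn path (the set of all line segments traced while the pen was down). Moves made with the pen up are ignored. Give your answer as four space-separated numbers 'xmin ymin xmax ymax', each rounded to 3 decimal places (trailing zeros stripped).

Executing turtle program step by step:
Start: pos=(-5,-9), heading=45, pen down
FD 17: (-5,-9) -> (7.021,3.021) [heading=45, draw]
RT 90: heading 45 -> 315
LT 49: heading 315 -> 4
RT 135: heading 4 -> 229
FD 9: (7.021,3.021) -> (1.116,-3.772) [heading=229, draw]
Final: pos=(1.116,-3.772), heading=229, 2 segment(s) drawn

Segment endpoints: x in {-5, 1.116, 7.021}, y in {-9, -3.772, 3.021}
xmin=-5, ymin=-9, xmax=7.021, ymax=3.021

Answer: -5 -9 7.021 3.021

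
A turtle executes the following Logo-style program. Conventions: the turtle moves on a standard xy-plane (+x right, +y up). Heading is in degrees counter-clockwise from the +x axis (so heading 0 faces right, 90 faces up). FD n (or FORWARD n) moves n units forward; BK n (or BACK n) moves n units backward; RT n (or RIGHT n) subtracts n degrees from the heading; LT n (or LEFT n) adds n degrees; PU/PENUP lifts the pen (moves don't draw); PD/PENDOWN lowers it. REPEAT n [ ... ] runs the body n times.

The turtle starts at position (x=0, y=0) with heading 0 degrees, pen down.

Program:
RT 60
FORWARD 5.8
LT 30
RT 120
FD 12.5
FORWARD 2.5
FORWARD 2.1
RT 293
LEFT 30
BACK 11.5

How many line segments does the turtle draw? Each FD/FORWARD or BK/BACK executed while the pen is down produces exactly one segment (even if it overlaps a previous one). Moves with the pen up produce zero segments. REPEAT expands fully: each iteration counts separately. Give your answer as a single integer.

Executing turtle program step by step:
Start: pos=(0,0), heading=0, pen down
RT 60: heading 0 -> 300
FD 5.8: (0,0) -> (2.9,-5.023) [heading=300, draw]
LT 30: heading 300 -> 330
RT 120: heading 330 -> 210
FD 12.5: (2.9,-5.023) -> (-7.925,-11.273) [heading=210, draw]
FD 2.5: (-7.925,-11.273) -> (-10.09,-12.523) [heading=210, draw]
FD 2.1: (-10.09,-12.523) -> (-11.909,-13.573) [heading=210, draw]
RT 293: heading 210 -> 277
LT 30: heading 277 -> 307
BK 11.5: (-11.909,-13.573) -> (-18.83,-4.389) [heading=307, draw]
Final: pos=(-18.83,-4.389), heading=307, 5 segment(s) drawn
Segments drawn: 5

Answer: 5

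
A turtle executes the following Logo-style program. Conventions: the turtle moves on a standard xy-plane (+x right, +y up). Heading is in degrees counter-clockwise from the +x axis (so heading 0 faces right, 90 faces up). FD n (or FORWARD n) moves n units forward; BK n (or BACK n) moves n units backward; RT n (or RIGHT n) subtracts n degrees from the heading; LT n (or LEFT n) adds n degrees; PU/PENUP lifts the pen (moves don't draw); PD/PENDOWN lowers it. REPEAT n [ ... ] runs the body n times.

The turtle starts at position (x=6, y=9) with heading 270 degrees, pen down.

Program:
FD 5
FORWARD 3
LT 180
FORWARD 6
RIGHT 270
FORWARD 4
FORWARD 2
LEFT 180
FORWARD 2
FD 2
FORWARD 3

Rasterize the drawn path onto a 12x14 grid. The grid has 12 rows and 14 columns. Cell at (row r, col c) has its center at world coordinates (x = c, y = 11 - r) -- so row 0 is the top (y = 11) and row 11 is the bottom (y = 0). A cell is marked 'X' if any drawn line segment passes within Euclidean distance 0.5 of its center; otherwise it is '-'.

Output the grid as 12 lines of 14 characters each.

Answer: --------------
--------------
------X-------
------X-------
XXXXXXXX------
------X-------
------X-------
------X-------
------X-------
------X-------
------X-------
--------------

Derivation:
Segment 0: (6,9) -> (6,4)
Segment 1: (6,4) -> (6,1)
Segment 2: (6,1) -> (6,7)
Segment 3: (6,7) -> (2,7)
Segment 4: (2,7) -> (0,7)
Segment 5: (0,7) -> (2,7)
Segment 6: (2,7) -> (4,7)
Segment 7: (4,7) -> (7,7)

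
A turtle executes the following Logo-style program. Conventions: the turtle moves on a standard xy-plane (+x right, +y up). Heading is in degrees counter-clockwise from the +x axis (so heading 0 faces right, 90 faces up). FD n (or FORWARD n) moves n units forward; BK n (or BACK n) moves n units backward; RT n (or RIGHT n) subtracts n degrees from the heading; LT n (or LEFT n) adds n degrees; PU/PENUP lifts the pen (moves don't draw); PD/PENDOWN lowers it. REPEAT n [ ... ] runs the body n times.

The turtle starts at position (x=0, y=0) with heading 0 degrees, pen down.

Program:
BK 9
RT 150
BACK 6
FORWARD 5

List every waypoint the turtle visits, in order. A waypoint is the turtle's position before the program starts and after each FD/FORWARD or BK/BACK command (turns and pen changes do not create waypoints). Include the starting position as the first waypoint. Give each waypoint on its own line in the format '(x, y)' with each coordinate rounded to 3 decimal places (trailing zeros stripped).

Answer: (0, 0)
(-9, 0)
(-3.804, 3)
(-8.134, 0.5)

Derivation:
Executing turtle program step by step:
Start: pos=(0,0), heading=0, pen down
BK 9: (0,0) -> (-9,0) [heading=0, draw]
RT 150: heading 0 -> 210
BK 6: (-9,0) -> (-3.804,3) [heading=210, draw]
FD 5: (-3.804,3) -> (-8.134,0.5) [heading=210, draw]
Final: pos=(-8.134,0.5), heading=210, 3 segment(s) drawn
Waypoints (4 total):
(0, 0)
(-9, 0)
(-3.804, 3)
(-8.134, 0.5)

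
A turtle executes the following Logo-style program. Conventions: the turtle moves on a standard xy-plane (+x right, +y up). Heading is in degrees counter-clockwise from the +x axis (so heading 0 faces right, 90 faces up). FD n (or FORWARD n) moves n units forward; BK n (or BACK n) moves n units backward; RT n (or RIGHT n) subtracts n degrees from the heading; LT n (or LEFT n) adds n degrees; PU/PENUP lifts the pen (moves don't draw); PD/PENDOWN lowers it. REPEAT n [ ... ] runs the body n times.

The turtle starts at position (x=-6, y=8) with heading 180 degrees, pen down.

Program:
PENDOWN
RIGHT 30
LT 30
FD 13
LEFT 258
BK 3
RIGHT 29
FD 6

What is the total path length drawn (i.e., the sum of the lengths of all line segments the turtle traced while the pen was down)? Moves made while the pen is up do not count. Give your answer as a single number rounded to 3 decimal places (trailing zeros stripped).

Executing turtle program step by step:
Start: pos=(-6,8), heading=180, pen down
PD: pen down
RT 30: heading 180 -> 150
LT 30: heading 150 -> 180
FD 13: (-6,8) -> (-19,8) [heading=180, draw]
LT 258: heading 180 -> 78
BK 3: (-19,8) -> (-19.624,5.066) [heading=78, draw]
RT 29: heading 78 -> 49
FD 6: (-19.624,5.066) -> (-15.687,9.594) [heading=49, draw]
Final: pos=(-15.687,9.594), heading=49, 3 segment(s) drawn

Segment lengths:
  seg 1: (-6,8) -> (-19,8), length = 13
  seg 2: (-19,8) -> (-19.624,5.066), length = 3
  seg 3: (-19.624,5.066) -> (-15.687,9.594), length = 6
Total = 22

Answer: 22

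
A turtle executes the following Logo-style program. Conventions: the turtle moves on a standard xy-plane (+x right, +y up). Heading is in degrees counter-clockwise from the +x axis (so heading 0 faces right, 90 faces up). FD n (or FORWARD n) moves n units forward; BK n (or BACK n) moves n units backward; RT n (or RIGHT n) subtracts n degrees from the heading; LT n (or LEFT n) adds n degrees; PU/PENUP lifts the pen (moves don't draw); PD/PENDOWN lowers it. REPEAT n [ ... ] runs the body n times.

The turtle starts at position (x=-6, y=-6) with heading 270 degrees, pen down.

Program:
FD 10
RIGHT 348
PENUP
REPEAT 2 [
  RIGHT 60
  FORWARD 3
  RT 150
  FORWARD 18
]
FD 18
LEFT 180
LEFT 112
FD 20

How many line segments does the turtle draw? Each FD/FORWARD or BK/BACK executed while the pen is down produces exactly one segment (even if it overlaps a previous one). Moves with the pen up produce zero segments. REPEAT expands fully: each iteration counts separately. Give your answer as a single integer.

Executing turtle program step by step:
Start: pos=(-6,-6), heading=270, pen down
FD 10: (-6,-6) -> (-6,-16) [heading=270, draw]
RT 348: heading 270 -> 282
PU: pen up
REPEAT 2 [
  -- iteration 1/2 --
  RT 60: heading 282 -> 222
  FD 3: (-6,-16) -> (-8.229,-18.007) [heading=222, move]
  RT 150: heading 222 -> 72
  FD 18: (-8.229,-18.007) -> (-2.667,-0.888) [heading=72, move]
  -- iteration 2/2 --
  RT 60: heading 72 -> 12
  FD 3: (-2.667,-0.888) -> (0.267,-0.265) [heading=12, move]
  RT 150: heading 12 -> 222
  FD 18: (0.267,-0.265) -> (-13.109,-12.309) [heading=222, move]
]
FD 18: (-13.109,-12.309) -> (-26.486,-24.353) [heading=222, move]
LT 180: heading 222 -> 42
LT 112: heading 42 -> 154
FD 20: (-26.486,-24.353) -> (-44.462,-15.586) [heading=154, move]
Final: pos=(-44.462,-15.586), heading=154, 1 segment(s) drawn
Segments drawn: 1

Answer: 1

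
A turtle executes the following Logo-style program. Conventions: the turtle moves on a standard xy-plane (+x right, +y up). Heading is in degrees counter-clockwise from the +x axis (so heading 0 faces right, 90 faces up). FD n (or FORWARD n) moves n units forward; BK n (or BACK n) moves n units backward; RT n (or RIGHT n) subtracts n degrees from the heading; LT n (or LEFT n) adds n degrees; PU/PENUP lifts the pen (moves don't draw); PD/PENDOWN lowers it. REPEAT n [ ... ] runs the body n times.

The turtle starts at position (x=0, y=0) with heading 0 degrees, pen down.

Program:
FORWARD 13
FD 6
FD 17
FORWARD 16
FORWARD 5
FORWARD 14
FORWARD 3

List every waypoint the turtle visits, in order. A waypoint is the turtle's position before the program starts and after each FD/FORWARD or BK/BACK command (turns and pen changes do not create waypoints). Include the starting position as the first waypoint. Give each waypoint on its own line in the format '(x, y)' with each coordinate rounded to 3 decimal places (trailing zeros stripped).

Answer: (0, 0)
(13, 0)
(19, 0)
(36, 0)
(52, 0)
(57, 0)
(71, 0)
(74, 0)

Derivation:
Executing turtle program step by step:
Start: pos=(0,0), heading=0, pen down
FD 13: (0,0) -> (13,0) [heading=0, draw]
FD 6: (13,0) -> (19,0) [heading=0, draw]
FD 17: (19,0) -> (36,0) [heading=0, draw]
FD 16: (36,0) -> (52,0) [heading=0, draw]
FD 5: (52,0) -> (57,0) [heading=0, draw]
FD 14: (57,0) -> (71,0) [heading=0, draw]
FD 3: (71,0) -> (74,0) [heading=0, draw]
Final: pos=(74,0), heading=0, 7 segment(s) drawn
Waypoints (8 total):
(0, 0)
(13, 0)
(19, 0)
(36, 0)
(52, 0)
(57, 0)
(71, 0)
(74, 0)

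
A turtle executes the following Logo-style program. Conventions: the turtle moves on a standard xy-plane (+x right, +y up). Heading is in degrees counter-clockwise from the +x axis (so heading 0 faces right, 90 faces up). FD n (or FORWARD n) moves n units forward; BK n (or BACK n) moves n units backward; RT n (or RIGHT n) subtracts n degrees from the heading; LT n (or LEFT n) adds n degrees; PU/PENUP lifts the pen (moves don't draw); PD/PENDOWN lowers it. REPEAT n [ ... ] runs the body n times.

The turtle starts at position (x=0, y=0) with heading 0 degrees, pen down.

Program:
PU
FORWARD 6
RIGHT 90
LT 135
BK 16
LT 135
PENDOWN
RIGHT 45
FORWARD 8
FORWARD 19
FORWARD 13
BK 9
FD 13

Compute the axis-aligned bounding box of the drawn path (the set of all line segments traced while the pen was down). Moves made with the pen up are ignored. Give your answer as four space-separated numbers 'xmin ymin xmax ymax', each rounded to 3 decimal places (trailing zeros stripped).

Executing turtle program step by step:
Start: pos=(0,0), heading=0, pen down
PU: pen up
FD 6: (0,0) -> (6,0) [heading=0, move]
RT 90: heading 0 -> 270
LT 135: heading 270 -> 45
BK 16: (6,0) -> (-5.314,-11.314) [heading=45, move]
LT 135: heading 45 -> 180
PD: pen down
RT 45: heading 180 -> 135
FD 8: (-5.314,-11.314) -> (-10.971,-5.657) [heading=135, draw]
FD 19: (-10.971,-5.657) -> (-24.406,7.778) [heading=135, draw]
FD 13: (-24.406,7.778) -> (-33.598,16.971) [heading=135, draw]
BK 9: (-33.598,16.971) -> (-27.234,10.607) [heading=135, draw]
FD 13: (-27.234,10.607) -> (-36.426,19.799) [heading=135, draw]
Final: pos=(-36.426,19.799), heading=135, 5 segment(s) drawn

Segment endpoints: x in {-36.426, -33.598, -27.234, -24.406, -10.971, -5.314}, y in {-11.314, -5.657, 7.778, 10.607, 16.971, 19.799}
xmin=-36.426, ymin=-11.314, xmax=-5.314, ymax=19.799

Answer: -36.426 -11.314 -5.314 19.799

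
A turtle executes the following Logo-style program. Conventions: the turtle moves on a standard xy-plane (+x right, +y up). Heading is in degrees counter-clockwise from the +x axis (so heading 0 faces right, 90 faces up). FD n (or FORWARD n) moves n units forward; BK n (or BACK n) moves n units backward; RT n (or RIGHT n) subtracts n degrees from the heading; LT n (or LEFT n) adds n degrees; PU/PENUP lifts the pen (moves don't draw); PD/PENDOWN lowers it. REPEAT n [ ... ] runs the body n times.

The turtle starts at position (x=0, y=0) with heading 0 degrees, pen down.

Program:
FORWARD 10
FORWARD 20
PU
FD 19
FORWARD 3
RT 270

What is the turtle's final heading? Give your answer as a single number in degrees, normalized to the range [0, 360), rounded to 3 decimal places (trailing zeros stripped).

Executing turtle program step by step:
Start: pos=(0,0), heading=0, pen down
FD 10: (0,0) -> (10,0) [heading=0, draw]
FD 20: (10,0) -> (30,0) [heading=0, draw]
PU: pen up
FD 19: (30,0) -> (49,0) [heading=0, move]
FD 3: (49,0) -> (52,0) [heading=0, move]
RT 270: heading 0 -> 90
Final: pos=(52,0), heading=90, 2 segment(s) drawn

Answer: 90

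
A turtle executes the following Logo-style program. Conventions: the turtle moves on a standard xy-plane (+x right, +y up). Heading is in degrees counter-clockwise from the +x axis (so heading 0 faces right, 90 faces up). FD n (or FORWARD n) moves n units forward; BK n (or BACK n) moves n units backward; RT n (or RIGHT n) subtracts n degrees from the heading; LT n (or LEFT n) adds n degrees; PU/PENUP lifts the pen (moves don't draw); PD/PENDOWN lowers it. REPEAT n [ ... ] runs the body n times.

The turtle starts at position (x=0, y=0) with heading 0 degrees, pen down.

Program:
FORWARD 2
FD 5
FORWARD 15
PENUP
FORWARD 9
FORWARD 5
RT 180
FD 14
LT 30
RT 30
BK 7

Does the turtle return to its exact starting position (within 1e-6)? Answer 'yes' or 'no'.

Answer: no

Derivation:
Executing turtle program step by step:
Start: pos=(0,0), heading=0, pen down
FD 2: (0,0) -> (2,0) [heading=0, draw]
FD 5: (2,0) -> (7,0) [heading=0, draw]
FD 15: (7,0) -> (22,0) [heading=0, draw]
PU: pen up
FD 9: (22,0) -> (31,0) [heading=0, move]
FD 5: (31,0) -> (36,0) [heading=0, move]
RT 180: heading 0 -> 180
FD 14: (36,0) -> (22,0) [heading=180, move]
LT 30: heading 180 -> 210
RT 30: heading 210 -> 180
BK 7: (22,0) -> (29,0) [heading=180, move]
Final: pos=(29,0), heading=180, 3 segment(s) drawn

Start position: (0, 0)
Final position: (29, 0)
Distance = 29; >= 1e-6 -> NOT closed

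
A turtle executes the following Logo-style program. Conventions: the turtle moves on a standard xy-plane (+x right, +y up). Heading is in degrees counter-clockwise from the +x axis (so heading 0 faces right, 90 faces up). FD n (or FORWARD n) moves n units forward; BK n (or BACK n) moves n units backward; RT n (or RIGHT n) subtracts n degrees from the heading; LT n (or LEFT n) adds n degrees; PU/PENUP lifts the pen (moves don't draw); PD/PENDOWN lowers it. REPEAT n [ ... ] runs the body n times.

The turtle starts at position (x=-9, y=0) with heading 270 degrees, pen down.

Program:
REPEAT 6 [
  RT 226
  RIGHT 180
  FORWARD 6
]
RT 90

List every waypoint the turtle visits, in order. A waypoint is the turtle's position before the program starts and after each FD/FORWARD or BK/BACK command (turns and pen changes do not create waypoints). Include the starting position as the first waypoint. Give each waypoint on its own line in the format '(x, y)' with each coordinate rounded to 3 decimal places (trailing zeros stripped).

Answer: (-9, 0)
(-13.316, -4.168)
(-19.312, -3.959)
(-23.327, 0.5)
(-22.909, 6.486)
(-18.312, 10.342)
(-12.345, 9.715)

Derivation:
Executing turtle program step by step:
Start: pos=(-9,0), heading=270, pen down
REPEAT 6 [
  -- iteration 1/6 --
  RT 226: heading 270 -> 44
  RT 180: heading 44 -> 224
  FD 6: (-9,0) -> (-13.316,-4.168) [heading=224, draw]
  -- iteration 2/6 --
  RT 226: heading 224 -> 358
  RT 180: heading 358 -> 178
  FD 6: (-13.316,-4.168) -> (-19.312,-3.959) [heading=178, draw]
  -- iteration 3/6 --
  RT 226: heading 178 -> 312
  RT 180: heading 312 -> 132
  FD 6: (-19.312,-3.959) -> (-23.327,0.5) [heading=132, draw]
  -- iteration 4/6 --
  RT 226: heading 132 -> 266
  RT 180: heading 266 -> 86
  FD 6: (-23.327,0.5) -> (-22.909,6.486) [heading=86, draw]
  -- iteration 5/6 --
  RT 226: heading 86 -> 220
  RT 180: heading 220 -> 40
  FD 6: (-22.909,6.486) -> (-18.312,10.342) [heading=40, draw]
  -- iteration 6/6 --
  RT 226: heading 40 -> 174
  RT 180: heading 174 -> 354
  FD 6: (-18.312,10.342) -> (-12.345,9.715) [heading=354, draw]
]
RT 90: heading 354 -> 264
Final: pos=(-12.345,9.715), heading=264, 6 segment(s) drawn
Waypoints (7 total):
(-9, 0)
(-13.316, -4.168)
(-19.312, -3.959)
(-23.327, 0.5)
(-22.909, 6.486)
(-18.312, 10.342)
(-12.345, 9.715)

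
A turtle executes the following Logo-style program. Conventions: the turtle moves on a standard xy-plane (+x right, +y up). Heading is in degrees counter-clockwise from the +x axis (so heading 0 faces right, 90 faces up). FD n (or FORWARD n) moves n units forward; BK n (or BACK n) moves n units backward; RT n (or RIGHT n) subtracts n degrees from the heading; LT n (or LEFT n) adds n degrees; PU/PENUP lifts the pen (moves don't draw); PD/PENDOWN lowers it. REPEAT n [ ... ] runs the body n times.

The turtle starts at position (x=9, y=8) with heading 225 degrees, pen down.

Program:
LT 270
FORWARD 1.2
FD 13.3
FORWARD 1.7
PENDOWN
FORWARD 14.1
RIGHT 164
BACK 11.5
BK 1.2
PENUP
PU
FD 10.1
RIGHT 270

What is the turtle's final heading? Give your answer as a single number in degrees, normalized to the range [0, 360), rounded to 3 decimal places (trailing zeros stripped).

Answer: 61

Derivation:
Executing turtle program step by step:
Start: pos=(9,8), heading=225, pen down
LT 270: heading 225 -> 135
FD 1.2: (9,8) -> (8.151,8.849) [heading=135, draw]
FD 13.3: (8.151,8.849) -> (-1.253,18.253) [heading=135, draw]
FD 1.7: (-1.253,18.253) -> (-2.455,19.455) [heading=135, draw]
PD: pen down
FD 14.1: (-2.455,19.455) -> (-12.425,29.425) [heading=135, draw]
RT 164: heading 135 -> 331
BK 11.5: (-12.425,29.425) -> (-22.483,35.001) [heading=331, draw]
BK 1.2: (-22.483,35.001) -> (-23.533,35.582) [heading=331, draw]
PU: pen up
PU: pen up
FD 10.1: (-23.533,35.582) -> (-14.699,30.686) [heading=331, move]
RT 270: heading 331 -> 61
Final: pos=(-14.699,30.686), heading=61, 6 segment(s) drawn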